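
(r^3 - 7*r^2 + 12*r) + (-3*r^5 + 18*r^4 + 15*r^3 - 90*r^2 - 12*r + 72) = -3*r^5 + 18*r^4 + 16*r^3 - 97*r^2 + 72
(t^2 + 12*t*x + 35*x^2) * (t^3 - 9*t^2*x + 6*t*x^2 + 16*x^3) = t^5 + 3*t^4*x - 67*t^3*x^2 - 227*t^2*x^3 + 402*t*x^4 + 560*x^5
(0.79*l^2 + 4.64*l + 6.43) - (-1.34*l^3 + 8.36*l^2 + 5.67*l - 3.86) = 1.34*l^3 - 7.57*l^2 - 1.03*l + 10.29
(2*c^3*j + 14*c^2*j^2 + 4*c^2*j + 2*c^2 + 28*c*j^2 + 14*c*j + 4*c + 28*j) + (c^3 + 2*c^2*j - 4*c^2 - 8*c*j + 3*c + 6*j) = 2*c^3*j + c^3 + 14*c^2*j^2 + 6*c^2*j - 2*c^2 + 28*c*j^2 + 6*c*j + 7*c + 34*j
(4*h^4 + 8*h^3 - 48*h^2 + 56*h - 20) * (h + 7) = 4*h^5 + 36*h^4 + 8*h^3 - 280*h^2 + 372*h - 140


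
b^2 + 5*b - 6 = (b - 1)*(b + 6)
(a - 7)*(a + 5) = a^2 - 2*a - 35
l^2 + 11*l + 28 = (l + 4)*(l + 7)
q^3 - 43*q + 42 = (q - 6)*(q - 1)*(q + 7)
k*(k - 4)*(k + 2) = k^3 - 2*k^2 - 8*k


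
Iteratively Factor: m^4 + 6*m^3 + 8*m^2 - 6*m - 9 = (m - 1)*(m^3 + 7*m^2 + 15*m + 9) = (m - 1)*(m + 1)*(m^2 + 6*m + 9) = (m - 1)*(m + 1)*(m + 3)*(m + 3)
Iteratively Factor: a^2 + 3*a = (a + 3)*(a)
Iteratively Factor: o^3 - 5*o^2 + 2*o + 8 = (o - 4)*(o^2 - o - 2) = (o - 4)*(o + 1)*(o - 2)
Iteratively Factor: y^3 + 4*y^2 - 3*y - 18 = (y - 2)*(y^2 + 6*y + 9) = (y - 2)*(y + 3)*(y + 3)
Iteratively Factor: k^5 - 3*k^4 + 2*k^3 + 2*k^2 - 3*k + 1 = (k - 1)*(k^4 - 2*k^3 + 2*k - 1) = (k - 1)^2*(k^3 - k^2 - k + 1) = (k - 1)^3*(k^2 - 1) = (k - 1)^4*(k + 1)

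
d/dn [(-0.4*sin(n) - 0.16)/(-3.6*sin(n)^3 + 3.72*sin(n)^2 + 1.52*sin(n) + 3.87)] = (-2.88*sin(n)^3 - 0.24*sin(n)^2 + 1.1904*sin(n) - 1.3048)*cos(n)/(12.96*sin(n)^6 - 26.784*sin(n)^5 + 2.8944*sin(n)^4 - 16.5552*sin(n)^3 + 31.1032*sin(n)^2 + 11.7648*sin(n) + 14.9769)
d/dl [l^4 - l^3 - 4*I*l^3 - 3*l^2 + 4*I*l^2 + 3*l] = 4*l^3 + l^2*(-3 - 12*I) + l*(-6 + 8*I) + 3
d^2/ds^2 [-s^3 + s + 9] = -6*s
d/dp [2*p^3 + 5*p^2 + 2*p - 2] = 6*p^2 + 10*p + 2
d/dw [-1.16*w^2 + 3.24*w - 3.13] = 3.24 - 2.32*w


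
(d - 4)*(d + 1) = d^2 - 3*d - 4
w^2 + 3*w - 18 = (w - 3)*(w + 6)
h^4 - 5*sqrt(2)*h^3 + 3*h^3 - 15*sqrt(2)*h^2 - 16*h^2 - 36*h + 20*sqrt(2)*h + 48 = (h - 1)*(h + 4)*(h - 6*sqrt(2))*(h + sqrt(2))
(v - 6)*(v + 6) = v^2 - 36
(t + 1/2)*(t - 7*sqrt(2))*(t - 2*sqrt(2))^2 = t^4 - 11*sqrt(2)*t^3 + t^3/2 - 11*sqrt(2)*t^2/2 + 64*t^2 - 56*sqrt(2)*t + 32*t - 28*sqrt(2)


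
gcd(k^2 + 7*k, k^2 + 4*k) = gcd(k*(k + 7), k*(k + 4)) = k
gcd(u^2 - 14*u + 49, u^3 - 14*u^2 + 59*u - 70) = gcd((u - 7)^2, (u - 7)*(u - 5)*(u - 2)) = u - 7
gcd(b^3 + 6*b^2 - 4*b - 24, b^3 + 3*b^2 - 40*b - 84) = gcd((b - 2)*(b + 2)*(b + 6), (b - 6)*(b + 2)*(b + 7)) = b + 2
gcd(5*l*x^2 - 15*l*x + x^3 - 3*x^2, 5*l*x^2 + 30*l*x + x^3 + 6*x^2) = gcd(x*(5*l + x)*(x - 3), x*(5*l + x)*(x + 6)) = 5*l*x + x^2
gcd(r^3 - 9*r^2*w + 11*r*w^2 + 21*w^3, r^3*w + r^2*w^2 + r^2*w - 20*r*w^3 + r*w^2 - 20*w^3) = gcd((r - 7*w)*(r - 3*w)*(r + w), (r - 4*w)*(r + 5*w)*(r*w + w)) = 1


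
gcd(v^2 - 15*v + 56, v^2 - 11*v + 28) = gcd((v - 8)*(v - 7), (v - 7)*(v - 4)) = v - 7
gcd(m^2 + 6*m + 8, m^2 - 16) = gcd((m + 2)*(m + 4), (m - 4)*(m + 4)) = m + 4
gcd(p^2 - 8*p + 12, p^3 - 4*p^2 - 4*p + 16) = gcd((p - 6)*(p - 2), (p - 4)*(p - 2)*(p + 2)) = p - 2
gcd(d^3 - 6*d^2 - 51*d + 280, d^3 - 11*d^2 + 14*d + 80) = d^2 - 13*d + 40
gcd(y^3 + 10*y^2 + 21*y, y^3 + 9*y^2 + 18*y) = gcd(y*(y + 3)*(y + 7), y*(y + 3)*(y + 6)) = y^2 + 3*y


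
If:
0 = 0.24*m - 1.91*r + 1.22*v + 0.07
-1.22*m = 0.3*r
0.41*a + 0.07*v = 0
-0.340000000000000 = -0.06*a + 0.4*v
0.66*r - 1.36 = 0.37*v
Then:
No Solution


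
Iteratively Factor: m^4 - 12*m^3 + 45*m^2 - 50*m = (m - 5)*(m^3 - 7*m^2 + 10*m) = (m - 5)^2*(m^2 - 2*m) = (m - 5)^2*(m - 2)*(m)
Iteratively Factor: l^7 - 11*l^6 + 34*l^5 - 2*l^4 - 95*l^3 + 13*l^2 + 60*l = (l)*(l^6 - 11*l^5 + 34*l^4 - 2*l^3 - 95*l^2 + 13*l + 60) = l*(l - 3)*(l^5 - 8*l^4 + 10*l^3 + 28*l^2 - 11*l - 20) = l*(l - 3)*(l + 1)*(l^4 - 9*l^3 + 19*l^2 + 9*l - 20) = l*(l - 3)*(l - 1)*(l + 1)*(l^3 - 8*l^2 + 11*l + 20) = l*(l - 4)*(l - 3)*(l - 1)*(l + 1)*(l^2 - 4*l - 5) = l*(l - 4)*(l - 3)*(l - 1)*(l + 1)^2*(l - 5)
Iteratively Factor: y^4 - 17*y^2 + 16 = (y - 1)*(y^3 + y^2 - 16*y - 16) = (y - 1)*(y + 1)*(y^2 - 16) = (y - 4)*(y - 1)*(y + 1)*(y + 4)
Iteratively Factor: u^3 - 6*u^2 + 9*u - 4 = (u - 1)*(u^2 - 5*u + 4) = (u - 1)^2*(u - 4)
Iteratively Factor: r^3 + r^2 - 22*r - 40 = (r + 4)*(r^2 - 3*r - 10) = (r - 5)*(r + 4)*(r + 2)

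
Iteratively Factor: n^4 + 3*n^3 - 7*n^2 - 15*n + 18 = (n - 1)*(n^3 + 4*n^2 - 3*n - 18) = (n - 2)*(n - 1)*(n^2 + 6*n + 9) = (n - 2)*(n - 1)*(n + 3)*(n + 3)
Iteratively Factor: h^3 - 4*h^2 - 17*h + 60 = (h - 5)*(h^2 + h - 12) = (h - 5)*(h + 4)*(h - 3)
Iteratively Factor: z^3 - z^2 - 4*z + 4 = (z - 2)*(z^2 + z - 2) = (z - 2)*(z - 1)*(z + 2)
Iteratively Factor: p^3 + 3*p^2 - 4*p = (p + 4)*(p^2 - p) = (p - 1)*(p + 4)*(p)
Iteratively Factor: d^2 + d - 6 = (d - 2)*(d + 3)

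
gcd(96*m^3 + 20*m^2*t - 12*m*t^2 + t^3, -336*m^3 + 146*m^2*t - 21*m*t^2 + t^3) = 48*m^2 - 14*m*t + t^2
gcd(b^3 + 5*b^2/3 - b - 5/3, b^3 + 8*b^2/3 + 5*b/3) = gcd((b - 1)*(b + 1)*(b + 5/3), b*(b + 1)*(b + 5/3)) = b^2 + 8*b/3 + 5/3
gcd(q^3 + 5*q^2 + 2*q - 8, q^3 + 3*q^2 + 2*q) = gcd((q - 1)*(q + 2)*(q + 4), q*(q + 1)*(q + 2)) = q + 2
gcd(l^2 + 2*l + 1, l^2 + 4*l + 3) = l + 1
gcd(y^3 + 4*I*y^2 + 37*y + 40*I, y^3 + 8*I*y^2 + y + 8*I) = y^2 + 9*I*y - 8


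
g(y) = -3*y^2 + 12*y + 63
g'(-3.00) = 30.00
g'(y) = 12 - 6*y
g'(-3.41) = 32.46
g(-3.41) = -12.80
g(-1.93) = 28.67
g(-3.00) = 0.00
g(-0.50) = 56.25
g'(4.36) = -14.16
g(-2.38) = 17.45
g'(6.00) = -24.00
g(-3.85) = -27.67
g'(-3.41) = 32.46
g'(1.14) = 5.16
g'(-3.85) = 35.10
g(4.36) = 58.29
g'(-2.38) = 26.28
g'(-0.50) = 15.00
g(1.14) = 72.78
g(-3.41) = -12.80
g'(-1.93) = 23.58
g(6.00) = 27.00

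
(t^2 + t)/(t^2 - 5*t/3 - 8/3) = 3*t/(3*t - 8)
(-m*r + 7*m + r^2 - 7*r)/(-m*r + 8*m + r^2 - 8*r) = (r - 7)/(r - 8)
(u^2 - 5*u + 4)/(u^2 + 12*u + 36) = (u^2 - 5*u + 4)/(u^2 + 12*u + 36)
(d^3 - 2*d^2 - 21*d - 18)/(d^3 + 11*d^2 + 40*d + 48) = (d^2 - 5*d - 6)/(d^2 + 8*d + 16)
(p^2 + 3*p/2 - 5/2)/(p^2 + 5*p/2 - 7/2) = (2*p + 5)/(2*p + 7)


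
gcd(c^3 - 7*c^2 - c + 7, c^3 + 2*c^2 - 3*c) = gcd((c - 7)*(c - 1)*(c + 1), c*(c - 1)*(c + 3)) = c - 1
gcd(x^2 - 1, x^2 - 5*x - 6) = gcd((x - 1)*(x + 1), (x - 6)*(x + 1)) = x + 1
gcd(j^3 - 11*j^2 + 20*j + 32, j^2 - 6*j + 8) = j - 4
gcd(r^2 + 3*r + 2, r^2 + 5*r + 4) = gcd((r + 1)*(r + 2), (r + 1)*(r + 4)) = r + 1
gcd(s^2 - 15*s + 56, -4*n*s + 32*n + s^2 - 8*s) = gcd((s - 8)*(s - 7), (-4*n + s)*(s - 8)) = s - 8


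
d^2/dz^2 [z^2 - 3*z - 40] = 2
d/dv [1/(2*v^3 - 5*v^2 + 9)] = 2*v*(5 - 3*v)/(2*v^3 - 5*v^2 + 9)^2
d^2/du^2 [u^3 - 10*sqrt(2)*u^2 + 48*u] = 6*u - 20*sqrt(2)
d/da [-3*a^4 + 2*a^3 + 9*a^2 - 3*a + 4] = -12*a^3 + 6*a^2 + 18*a - 3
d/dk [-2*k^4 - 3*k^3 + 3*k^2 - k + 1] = -8*k^3 - 9*k^2 + 6*k - 1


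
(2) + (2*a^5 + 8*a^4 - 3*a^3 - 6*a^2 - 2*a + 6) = 2*a^5 + 8*a^4 - 3*a^3 - 6*a^2 - 2*a + 8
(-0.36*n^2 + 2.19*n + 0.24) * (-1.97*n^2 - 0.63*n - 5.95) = 0.7092*n^4 - 4.0875*n^3 + 0.2895*n^2 - 13.1817*n - 1.428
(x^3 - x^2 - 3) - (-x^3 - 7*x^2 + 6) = 2*x^3 + 6*x^2 - 9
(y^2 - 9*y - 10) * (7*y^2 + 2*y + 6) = 7*y^4 - 61*y^3 - 82*y^2 - 74*y - 60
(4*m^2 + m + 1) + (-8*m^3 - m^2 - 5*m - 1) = -8*m^3 + 3*m^2 - 4*m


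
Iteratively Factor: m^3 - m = (m - 1)*(m^2 + m) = (m - 1)*(m + 1)*(m)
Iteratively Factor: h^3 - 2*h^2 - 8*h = (h - 4)*(h^2 + 2*h) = (h - 4)*(h + 2)*(h)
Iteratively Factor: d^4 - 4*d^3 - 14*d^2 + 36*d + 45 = (d - 5)*(d^3 + d^2 - 9*d - 9) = (d - 5)*(d + 3)*(d^2 - 2*d - 3) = (d - 5)*(d + 1)*(d + 3)*(d - 3)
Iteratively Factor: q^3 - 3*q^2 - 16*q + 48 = (q - 4)*(q^2 + q - 12) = (q - 4)*(q + 4)*(q - 3)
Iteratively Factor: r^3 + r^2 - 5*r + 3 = (r + 3)*(r^2 - 2*r + 1) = (r - 1)*(r + 3)*(r - 1)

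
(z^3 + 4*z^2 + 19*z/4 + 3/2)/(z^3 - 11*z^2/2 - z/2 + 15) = (z^2 + 5*z/2 + 1)/(z^2 - 7*z + 10)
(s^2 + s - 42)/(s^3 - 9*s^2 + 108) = (s + 7)/(s^2 - 3*s - 18)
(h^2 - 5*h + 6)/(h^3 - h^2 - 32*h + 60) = (h - 3)/(h^2 + h - 30)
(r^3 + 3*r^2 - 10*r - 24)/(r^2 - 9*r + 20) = (r^3 + 3*r^2 - 10*r - 24)/(r^2 - 9*r + 20)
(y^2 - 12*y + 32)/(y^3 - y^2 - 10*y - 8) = (y - 8)/(y^2 + 3*y + 2)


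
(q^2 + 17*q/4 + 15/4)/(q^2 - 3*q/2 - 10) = (4*q^2 + 17*q + 15)/(2*(2*q^2 - 3*q - 20))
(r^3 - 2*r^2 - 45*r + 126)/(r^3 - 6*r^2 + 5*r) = (r^3 - 2*r^2 - 45*r + 126)/(r*(r^2 - 6*r + 5))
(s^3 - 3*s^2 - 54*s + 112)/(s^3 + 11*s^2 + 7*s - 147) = (s^2 - 10*s + 16)/(s^2 + 4*s - 21)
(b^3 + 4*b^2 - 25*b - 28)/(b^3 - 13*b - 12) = (b + 7)/(b + 3)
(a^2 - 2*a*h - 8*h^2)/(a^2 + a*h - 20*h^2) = (a + 2*h)/(a + 5*h)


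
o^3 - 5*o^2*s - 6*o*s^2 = o*(o - 6*s)*(o + s)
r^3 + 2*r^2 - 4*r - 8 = (r - 2)*(r + 2)^2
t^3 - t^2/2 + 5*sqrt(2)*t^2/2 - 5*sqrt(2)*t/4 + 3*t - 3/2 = (t - 1/2)*(t + sqrt(2))*(t + 3*sqrt(2)/2)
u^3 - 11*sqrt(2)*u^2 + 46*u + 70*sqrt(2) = (u - 7*sqrt(2))*(u - 5*sqrt(2))*(u + sqrt(2))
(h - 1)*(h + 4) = h^2 + 3*h - 4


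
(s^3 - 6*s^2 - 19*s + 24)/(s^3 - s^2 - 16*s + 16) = (s^2 - 5*s - 24)/(s^2 - 16)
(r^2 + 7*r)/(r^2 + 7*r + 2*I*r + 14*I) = r/(r + 2*I)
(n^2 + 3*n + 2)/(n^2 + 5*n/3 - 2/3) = 3*(n + 1)/(3*n - 1)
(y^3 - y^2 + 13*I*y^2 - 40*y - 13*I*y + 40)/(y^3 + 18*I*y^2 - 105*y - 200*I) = (y - 1)/(y + 5*I)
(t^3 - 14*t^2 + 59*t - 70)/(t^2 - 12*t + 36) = (t^3 - 14*t^2 + 59*t - 70)/(t^2 - 12*t + 36)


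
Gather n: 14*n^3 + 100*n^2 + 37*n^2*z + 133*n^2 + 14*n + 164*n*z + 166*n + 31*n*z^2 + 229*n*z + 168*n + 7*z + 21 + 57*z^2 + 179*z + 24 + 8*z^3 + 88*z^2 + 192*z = 14*n^3 + n^2*(37*z + 233) + n*(31*z^2 + 393*z + 348) + 8*z^3 + 145*z^2 + 378*z + 45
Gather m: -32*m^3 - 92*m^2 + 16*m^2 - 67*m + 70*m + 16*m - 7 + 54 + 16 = -32*m^3 - 76*m^2 + 19*m + 63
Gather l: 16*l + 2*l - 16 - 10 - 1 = 18*l - 27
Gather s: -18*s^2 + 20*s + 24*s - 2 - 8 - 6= -18*s^2 + 44*s - 16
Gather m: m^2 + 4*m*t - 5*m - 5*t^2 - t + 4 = m^2 + m*(4*t - 5) - 5*t^2 - t + 4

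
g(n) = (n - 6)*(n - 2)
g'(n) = 2*n - 8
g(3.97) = -4.00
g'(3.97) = -0.06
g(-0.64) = 17.53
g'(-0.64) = -9.28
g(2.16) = -0.61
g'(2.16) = -3.68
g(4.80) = -3.36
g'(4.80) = 1.60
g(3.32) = -3.54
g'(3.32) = -1.36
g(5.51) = -1.72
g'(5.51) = 3.02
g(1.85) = 0.62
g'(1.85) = -4.30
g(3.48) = -3.73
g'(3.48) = -1.04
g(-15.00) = 357.00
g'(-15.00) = -38.00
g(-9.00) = 165.00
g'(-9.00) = -26.00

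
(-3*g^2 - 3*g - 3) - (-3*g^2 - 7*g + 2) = 4*g - 5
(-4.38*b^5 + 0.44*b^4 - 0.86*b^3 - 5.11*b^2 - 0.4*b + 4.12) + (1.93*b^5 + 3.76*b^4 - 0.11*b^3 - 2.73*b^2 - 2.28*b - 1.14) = -2.45*b^5 + 4.2*b^4 - 0.97*b^3 - 7.84*b^2 - 2.68*b + 2.98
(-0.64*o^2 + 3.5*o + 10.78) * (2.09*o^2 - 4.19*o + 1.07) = -1.3376*o^4 + 9.9966*o^3 + 7.1804*o^2 - 41.4232*o + 11.5346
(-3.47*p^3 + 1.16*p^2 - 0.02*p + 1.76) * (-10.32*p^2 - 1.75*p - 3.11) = 35.8104*p^5 - 5.8987*p^4 + 8.9681*p^3 - 21.7358*p^2 - 3.0178*p - 5.4736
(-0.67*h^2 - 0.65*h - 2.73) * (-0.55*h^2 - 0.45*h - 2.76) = 0.3685*h^4 + 0.659*h^3 + 3.6432*h^2 + 3.0225*h + 7.5348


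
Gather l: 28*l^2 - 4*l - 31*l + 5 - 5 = 28*l^2 - 35*l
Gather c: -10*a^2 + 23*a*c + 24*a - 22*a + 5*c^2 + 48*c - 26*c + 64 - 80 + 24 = -10*a^2 + 2*a + 5*c^2 + c*(23*a + 22) + 8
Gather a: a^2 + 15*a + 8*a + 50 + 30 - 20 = a^2 + 23*a + 60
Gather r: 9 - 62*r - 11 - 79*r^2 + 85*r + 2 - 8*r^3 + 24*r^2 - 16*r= -8*r^3 - 55*r^2 + 7*r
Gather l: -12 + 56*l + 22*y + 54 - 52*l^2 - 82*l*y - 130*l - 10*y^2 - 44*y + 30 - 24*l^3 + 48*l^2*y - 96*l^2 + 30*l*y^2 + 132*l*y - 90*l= -24*l^3 + l^2*(48*y - 148) + l*(30*y^2 + 50*y - 164) - 10*y^2 - 22*y + 72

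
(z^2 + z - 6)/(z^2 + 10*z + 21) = (z - 2)/(z + 7)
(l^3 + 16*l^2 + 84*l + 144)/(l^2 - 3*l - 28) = (l^2 + 12*l + 36)/(l - 7)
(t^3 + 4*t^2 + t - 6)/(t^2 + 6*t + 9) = (t^2 + t - 2)/(t + 3)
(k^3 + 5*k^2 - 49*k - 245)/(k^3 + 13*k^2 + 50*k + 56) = (k^2 - 2*k - 35)/(k^2 + 6*k + 8)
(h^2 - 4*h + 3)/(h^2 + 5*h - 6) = (h - 3)/(h + 6)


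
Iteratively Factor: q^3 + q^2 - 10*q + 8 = (q - 1)*(q^2 + 2*q - 8) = (q - 2)*(q - 1)*(q + 4)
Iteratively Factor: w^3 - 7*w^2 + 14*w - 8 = (w - 2)*(w^2 - 5*w + 4) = (w - 2)*(w - 1)*(w - 4)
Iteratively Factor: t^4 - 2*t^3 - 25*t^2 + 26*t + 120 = (t - 3)*(t^3 + t^2 - 22*t - 40) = (t - 3)*(t + 2)*(t^2 - t - 20) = (t - 5)*(t - 3)*(t + 2)*(t + 4)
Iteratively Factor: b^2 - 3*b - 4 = (b + 1)*(b - 4)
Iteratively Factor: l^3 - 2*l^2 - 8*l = (l - 4)*(l^2 + 2*l) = l*(l - 4)*(l + 2)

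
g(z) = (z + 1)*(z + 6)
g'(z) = 2*z + 7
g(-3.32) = -6.22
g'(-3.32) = 0.36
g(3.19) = 38.51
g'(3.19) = 13.38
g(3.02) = 36.26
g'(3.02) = 13.04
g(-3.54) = -6.25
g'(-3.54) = -0.08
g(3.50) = 42.75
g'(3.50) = 14.00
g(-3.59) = -6.24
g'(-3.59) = -0.18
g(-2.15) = -4.43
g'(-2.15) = 2.70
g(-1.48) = -2.17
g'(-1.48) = 4.04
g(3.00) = 36.00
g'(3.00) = 13.00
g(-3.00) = -6.00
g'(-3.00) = 1.00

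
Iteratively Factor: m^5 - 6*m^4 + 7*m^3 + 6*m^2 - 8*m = (m + 1)*(m^4 - 7*m^3 + 14*m^2 - 8*m) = m*(m + 1)*(m^3 - 7*m^2 + 14*m - 8) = m*(m - 2)*(m + 1)*(m^2 - 5*m + 4) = m*(m - 2)*(m - 1)*(m + 1)*(m - 4)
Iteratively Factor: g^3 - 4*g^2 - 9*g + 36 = (g - 4)*(g^2 - 9) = (g - 4)*(g + 3)*(g - 3)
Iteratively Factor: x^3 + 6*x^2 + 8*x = (x + 2)*(x^2 + 4*x) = x*(x + 2)*(x + 4)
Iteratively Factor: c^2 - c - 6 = (c + 2)*(c - 3)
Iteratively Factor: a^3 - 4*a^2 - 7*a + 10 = (a - 1)*(a^2 - 3*a - 10) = (a - 5)*(a - 1)*(a + 2)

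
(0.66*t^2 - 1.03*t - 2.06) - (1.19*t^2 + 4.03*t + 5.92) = -0.53*t^2 - 5.06*t - 7.98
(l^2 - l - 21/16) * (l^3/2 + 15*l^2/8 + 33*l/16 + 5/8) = l^5/2 + 11*l^4/8 - 15*l^3/32 - 499*l^2/128 - 853*l/256 - 105/128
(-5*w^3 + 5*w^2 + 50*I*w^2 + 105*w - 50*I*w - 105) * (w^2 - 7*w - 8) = -5*w^5 + 40*w^4 + 50*I*w^4 + 110*w^3 - 400*I*w^3 - 880*w^2 - 50*I*w^2 - 105*w + 400*I*w + 840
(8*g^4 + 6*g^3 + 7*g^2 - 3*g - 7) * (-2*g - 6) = -16*g^5 - 60*g^4 - 50*g^3 - 36*g^2 + 32*g + 42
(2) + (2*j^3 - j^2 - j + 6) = 2*j^3 - j^2 - j + 8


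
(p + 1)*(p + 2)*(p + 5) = p^3 + 8*p^2 + 17*p + 10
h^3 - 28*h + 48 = (h - 4)*(h - 2)*(h + 6)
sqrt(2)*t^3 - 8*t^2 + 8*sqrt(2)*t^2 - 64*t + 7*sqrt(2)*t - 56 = (t + 7)*(t - 4*sqrt(2))*(sqrt(2)*t + sqrt(2))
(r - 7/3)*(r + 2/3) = r^2 - 5*r/3 - 14/9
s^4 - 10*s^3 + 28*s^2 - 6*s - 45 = (s - 5)*(s - 3)^2*(s + 1)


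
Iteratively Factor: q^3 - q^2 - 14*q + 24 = (q + 4)*(q^2 - 5*q + 6) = (q - 3)*(q + 4)*(q - 2)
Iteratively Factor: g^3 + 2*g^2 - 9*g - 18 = (g + 3)*(g^2 - g - 6) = (g - 3)*(g + 3)*(g + 2)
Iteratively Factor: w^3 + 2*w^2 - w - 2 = (w + 1)*(w^2 + w - 2) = (w + 1)*(w + 2)*(w - 1)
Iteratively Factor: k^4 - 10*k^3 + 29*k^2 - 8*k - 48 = (k - 4)*(k^3 - 6*k^2 + 5*k + 12) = (k - 4)*(k + 1)*(k^2 - 7*k + 12) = (k - 4)^2*(k + 1)*(k - 3)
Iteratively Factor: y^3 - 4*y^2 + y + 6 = (y - 3)*(y^2 - y - 2) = (y - 3)*(y + 1)*(y - 2)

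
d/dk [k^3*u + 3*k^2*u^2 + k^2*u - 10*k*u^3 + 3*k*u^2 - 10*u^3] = u*(3*k^2 + 6*k*u + 2*k - 10*u^2 + 3*u)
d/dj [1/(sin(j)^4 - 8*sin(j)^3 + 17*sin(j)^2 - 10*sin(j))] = 2*(-2*sin(j)^3 + 12*sin(j)^2 - 17*sin(j) + 5)*cos(j)/((sin(j)^3 - 8*sin(j)^2 + 17*sin(j) - 10)^2*sin(j)^2)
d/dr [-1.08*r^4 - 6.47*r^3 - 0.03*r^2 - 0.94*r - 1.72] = -4.32*r^3 - 19.41*r^2 - 0.06*r - 0.94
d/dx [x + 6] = 1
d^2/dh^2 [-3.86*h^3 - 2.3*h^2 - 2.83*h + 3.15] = -23.16*h - 4.6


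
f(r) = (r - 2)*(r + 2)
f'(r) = 2*r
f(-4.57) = 16.88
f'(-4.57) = -9.14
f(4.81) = 19.14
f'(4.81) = 9.62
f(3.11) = 5.67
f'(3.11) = 6.22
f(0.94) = -3.12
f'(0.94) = 1.88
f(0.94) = -3.12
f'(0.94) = 1.88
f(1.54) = -1.63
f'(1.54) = 3.08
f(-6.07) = 32.84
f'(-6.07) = -12.14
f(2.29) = 1.24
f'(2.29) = 4.58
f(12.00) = 140.00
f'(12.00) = 24.00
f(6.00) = 32.00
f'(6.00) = 12.00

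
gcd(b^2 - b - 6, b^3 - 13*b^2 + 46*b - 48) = b - 3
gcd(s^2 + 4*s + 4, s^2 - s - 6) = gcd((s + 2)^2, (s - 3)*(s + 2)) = s + 2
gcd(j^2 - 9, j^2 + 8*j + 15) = j + 3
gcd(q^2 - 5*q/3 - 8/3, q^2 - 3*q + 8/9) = q - 8/3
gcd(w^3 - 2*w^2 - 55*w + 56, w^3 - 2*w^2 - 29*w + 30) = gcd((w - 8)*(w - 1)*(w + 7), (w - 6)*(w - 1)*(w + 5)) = w - 1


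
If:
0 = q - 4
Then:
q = 4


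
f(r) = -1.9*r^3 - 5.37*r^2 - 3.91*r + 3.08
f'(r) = -5.7*r^2 - 10.74*r - 3.91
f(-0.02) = 3.16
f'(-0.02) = -3.70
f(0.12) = 2.53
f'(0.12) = -5.28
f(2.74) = -87.03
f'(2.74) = -76.13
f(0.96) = -7.30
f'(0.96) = -19.47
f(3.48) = -155.63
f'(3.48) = -110.31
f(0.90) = -6.17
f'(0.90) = -18.19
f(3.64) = -173.94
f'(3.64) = -118.53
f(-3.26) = 24.58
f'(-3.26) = -29.47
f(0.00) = 3.08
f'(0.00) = -3.91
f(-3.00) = 17.78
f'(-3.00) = -22.99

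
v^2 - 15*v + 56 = (v - 8)*(v - 7)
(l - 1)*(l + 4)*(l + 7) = l^3 + 10*l^2 + 17*l - 28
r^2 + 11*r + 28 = (r + 4)*(r + 7)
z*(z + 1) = z^2 + z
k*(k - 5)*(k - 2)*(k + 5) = k^4 - 2*k^3 - 25*k^2 + 50*k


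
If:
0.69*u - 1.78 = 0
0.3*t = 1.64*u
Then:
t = 14.10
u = 2.58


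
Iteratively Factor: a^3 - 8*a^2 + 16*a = (a - 4)*(a^2 - 4*a) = a*(a - 4)*(a - 4)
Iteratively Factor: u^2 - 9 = (u + 3)*(u - 3)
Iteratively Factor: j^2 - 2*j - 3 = (j + 1)*(j - 3)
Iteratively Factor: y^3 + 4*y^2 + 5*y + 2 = (y + 1)*(y^2 + 3*y + 2) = (y + 1)*(y + 2)*(y + 1)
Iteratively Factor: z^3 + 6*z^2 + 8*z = (z)*(z^2 + 6*z + 8) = z*(z + 2)*(z + 4)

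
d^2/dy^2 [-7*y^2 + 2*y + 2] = -14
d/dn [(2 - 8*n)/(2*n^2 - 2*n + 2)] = (-4*n^2 + 4*n + (2*n - 1)*(4*n - 1) - 4)/(n^2 - n + 1)^2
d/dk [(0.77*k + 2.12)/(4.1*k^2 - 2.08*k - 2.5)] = (-3.157*k^2 - 17.384*k + 2.4846)/(16.81*k^4 - 17.056*k^3 - 16.1736*k^2 + 10.4*k + 6.25)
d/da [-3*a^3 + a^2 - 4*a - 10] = -9*a^2 + 2*a - 4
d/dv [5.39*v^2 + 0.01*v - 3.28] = 10.78*v + 0.01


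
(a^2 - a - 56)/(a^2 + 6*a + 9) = (a^2 - a - 56)/(a^2 + 6*a + 9)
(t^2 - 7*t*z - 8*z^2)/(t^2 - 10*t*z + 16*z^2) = (-t - z)/(-t + 2*z)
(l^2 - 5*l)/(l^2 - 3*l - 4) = l*(5 - l)/(-l^2 + 3*l + 4)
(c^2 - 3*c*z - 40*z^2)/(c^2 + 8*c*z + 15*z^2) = (c - 8*z)/(c + 3*z)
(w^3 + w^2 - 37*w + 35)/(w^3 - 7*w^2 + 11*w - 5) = (w + 7)/(w - 1)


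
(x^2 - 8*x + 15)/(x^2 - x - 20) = (x - 3)/(x + 4)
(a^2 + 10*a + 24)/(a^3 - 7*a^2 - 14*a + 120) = (a + 6)/(a^2 - 11*a + 30)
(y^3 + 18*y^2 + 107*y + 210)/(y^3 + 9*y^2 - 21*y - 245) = (y^2 + 11*y + 30)/(y^2 + 2*y - 35)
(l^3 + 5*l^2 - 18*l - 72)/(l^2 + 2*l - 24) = l + 3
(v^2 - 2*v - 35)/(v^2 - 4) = (v^2 - 2*v - 35)/(v^2 - 4)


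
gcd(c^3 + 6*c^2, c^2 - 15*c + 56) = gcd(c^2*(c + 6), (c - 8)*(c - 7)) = 1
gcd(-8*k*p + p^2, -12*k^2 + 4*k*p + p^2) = 1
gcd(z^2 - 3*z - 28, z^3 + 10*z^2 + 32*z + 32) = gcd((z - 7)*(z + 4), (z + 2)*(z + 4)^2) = z + 4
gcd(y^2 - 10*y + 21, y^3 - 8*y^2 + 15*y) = y - 3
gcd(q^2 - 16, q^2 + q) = 1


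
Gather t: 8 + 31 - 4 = 35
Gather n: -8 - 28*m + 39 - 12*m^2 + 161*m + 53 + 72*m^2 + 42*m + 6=60*m^2 + 175*m + 90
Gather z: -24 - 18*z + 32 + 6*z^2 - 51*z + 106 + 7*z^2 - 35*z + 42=13*z^2 - 104*z + 156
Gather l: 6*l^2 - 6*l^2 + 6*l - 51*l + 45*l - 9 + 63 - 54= 0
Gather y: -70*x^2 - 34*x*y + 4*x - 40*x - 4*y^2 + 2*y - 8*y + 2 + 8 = -70*x^2 - 36*x - 4*y^2 + y*(-34*x - 6) + 10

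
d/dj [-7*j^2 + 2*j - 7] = 2 - 14*j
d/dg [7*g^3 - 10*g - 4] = 21*g^2 - 10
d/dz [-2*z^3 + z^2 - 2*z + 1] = -6*z^2 + 2*z - 2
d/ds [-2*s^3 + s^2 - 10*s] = -6*s^2 + 2*s - 10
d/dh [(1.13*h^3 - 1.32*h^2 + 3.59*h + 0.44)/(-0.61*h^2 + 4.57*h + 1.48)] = (-0.6893*h^4 + 10.3282*h^3 + 1.1747*h^2 - 3.3704*h + 3.3024)/(0.3721*h^4 - 5.5754*h^3 + 19.0793*h^2 + 13.5272*h + 2.1904)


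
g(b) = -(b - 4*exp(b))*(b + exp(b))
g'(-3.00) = 5.72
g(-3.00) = -9.44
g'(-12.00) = 24.00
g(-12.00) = -144.00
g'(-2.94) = 5.59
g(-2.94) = -9.10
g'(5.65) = 652233.42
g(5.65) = 328073.37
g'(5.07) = 205580.16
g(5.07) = 103741.20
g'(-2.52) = 4.72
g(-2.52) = -6.93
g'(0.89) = 59.47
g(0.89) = 29.43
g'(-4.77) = 9.44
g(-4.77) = -22.87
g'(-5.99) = 11.94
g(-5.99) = -35.93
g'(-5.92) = 11.80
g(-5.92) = -35.09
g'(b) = -(1 - 4*exp(b))*(b + exp(b)) - (b - 4*exp(b))*(exp(b) + 1) = 3*b*exp(b) - 2*b + 8*exp(2*b) + 3*exp(b)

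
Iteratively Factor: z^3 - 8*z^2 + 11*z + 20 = (z + 1)*(z^2 - 9*z + 20) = (z - 4)*(z + 1)*(z - 5)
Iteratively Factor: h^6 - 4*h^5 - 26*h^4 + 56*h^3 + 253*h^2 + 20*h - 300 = (h - 5)*(h^5 + h^4 - 21*h^3 - 49*h^2 + 8*h + 60) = (h - 5)^2*(h^4 + 6*h^3 + 9*h^2 - 4*h - 12) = (h - 5)^2*(h + 2)*(h^3 + 4*h^2 + h - 6) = (h - 5)^2*(h + 2)*(h + 3)*(h^2 + h - 2) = (h - 5)^2*(h - 1)*(h + 2)*(h + 3)*(h + 2)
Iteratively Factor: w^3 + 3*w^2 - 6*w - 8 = (w + 4)*(w^2 - w - 2) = (w - 2)*(w + 4)*(w + 1)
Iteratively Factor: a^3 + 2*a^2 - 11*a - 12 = (a + 4)*(a^2 - 2*a - 3) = (a + 1)*(a + 4)*(a - 3)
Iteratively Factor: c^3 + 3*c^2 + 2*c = (c + 2)*(c^2 + c) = c*(c + 2)*(c + 1)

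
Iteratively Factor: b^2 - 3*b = (b)*(b - 3)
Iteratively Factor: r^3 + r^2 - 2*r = (r + 2)*(r^2 - r) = r*(r + 2)*(r - 1)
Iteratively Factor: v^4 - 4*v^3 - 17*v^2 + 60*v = (v - 3)*(v^3 - v^2 - 20*v) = v*(v - 3)*(v^2 - v - 20) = v*(v - 5)*(v - 3)*(v + 4)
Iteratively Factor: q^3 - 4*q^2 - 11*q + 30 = (q - 2)*(q^2 - 2*q - 15) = (q - 2)*(q + 3)*(q - 5)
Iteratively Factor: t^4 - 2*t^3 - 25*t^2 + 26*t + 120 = (t - 3)*(t^3 + t^2 - 22*t - 40) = (t - 5)*(t - 3)*(t^2 + 6*t + 8) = (t - 5)*(t - 3)*(t + 2)*(t + 4)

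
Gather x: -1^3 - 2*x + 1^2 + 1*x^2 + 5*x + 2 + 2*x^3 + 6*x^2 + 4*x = 2*x^3 + 7*x^2 + 7*x + 2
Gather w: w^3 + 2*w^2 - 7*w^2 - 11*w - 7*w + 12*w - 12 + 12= w^3 - 5*w^2 - 6*w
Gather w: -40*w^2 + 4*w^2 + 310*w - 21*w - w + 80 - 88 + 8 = -36*w^2 + 288*w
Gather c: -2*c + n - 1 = -2*c + n - 1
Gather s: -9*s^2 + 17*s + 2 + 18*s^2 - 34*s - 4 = 9*s^2 - 17*s - 2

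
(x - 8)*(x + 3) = x^2 - 5*x - 24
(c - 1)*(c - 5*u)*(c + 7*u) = c^3 + 2*c^2*u - c^2 - 35*c*u^2 - 2*c*u + 35*u^2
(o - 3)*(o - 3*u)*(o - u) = o^3 - 4*o^2*u - 3*o^2 + 3*o*u^2 + 12*o*u - 9*u^2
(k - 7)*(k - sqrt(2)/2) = k^2 - 7*k - sqrt(2)*k/2 + 7*sqrt(2)/2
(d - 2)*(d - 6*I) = d^2 - 2*d - 6*I*d + 12*I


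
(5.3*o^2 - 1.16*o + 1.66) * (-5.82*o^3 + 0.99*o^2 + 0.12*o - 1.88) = -30.846*o^5 + 11.9982*o^4 - 10.1736*o^3 - 8.4598*o^2 + 2.38*o - 3.1208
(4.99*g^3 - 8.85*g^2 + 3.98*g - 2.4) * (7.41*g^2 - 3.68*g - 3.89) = 36.9759*g^5 - 83.9417*g^4 + 42.6487*g^3 + 1.9961*g^2 - 6.6502*g + 9.336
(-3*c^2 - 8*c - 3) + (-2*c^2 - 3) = -5*c^2 - 8*c - 6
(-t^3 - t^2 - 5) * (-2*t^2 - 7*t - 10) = 2*t^5 + 9*t^4 + 17*t^3 + 20*t^2 + 35*t + 50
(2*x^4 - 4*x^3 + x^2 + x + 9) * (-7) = -14*x^4 + 28*x^3 - 7*x^2 - 7*x - 63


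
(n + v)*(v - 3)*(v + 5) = n*v^2 + 2*n*v - 15*n + v^3 + 2*v^2 - 15*v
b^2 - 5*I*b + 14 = (b - 7*I)*(b + 2*I)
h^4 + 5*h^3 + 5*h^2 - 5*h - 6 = (h - 1)*(h + 1)*(h + 2)*(h + 3)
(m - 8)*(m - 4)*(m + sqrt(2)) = m^3 - 12*m^2 + sqrt(2)*m^2 - 12*sqrt(2)*m + 32*m + 32*sqrt(2)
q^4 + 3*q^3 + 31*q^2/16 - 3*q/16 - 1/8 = (q - 1/4)*(q + 1/4)*(q + 1)*(q + 2)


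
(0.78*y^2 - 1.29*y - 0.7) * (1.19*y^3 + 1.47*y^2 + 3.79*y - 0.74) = 0.9282*y^5 - 0.3885*y^4 + 0.2269*y^3 - 6.4953*y^2 - 1.6984*y + 0.518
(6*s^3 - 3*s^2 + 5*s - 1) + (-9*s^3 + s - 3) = -3*s^3 - 3*s^2 + 6*s - 4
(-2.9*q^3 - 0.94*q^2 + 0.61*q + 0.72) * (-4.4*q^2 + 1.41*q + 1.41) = 12.76*q^5 + 0.0470000000000006*q^4 - 8.0984*q^3 - 3.6333*q^2 + 1.8753*q + 1.0152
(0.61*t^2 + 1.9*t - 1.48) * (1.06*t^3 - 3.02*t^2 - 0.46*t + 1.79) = 0.6466*t^5 + 0.1718*t^4 - 7.5874*t^3 + 4.6875*t^2 + 4.0818*t - 2.6492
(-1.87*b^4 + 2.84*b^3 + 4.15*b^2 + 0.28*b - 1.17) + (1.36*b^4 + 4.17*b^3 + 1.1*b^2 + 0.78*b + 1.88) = -0.51*b^4 + 7.01*b^3 + 5.25*b^2 + 1.06*b + 0.71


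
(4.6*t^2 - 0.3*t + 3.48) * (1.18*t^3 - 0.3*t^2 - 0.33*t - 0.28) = 5.428*t^5 - 1.734*t^4 + 2.6784*t^3 - 2.233*t^2 - 1.0644*t - 0.9744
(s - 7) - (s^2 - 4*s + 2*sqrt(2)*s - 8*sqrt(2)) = -s^2 - 2*sqrt(2)*s + 5*s - 7 + 8*sqrt(2)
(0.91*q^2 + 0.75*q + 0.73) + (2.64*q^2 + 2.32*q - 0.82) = 3.55*q^2 + 3.07*q - 0.09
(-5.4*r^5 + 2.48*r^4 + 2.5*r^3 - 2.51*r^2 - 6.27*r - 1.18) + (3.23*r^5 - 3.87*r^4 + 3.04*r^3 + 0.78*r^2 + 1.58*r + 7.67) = -2.17*r^5 - 1.39*r^4 + 5.54*r^3 - 1.73*r^2 - 4.69*r + 6.49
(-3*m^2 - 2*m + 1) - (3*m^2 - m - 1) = -6*m^2 - m + 2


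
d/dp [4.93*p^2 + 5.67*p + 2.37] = 9.86*p + 5.67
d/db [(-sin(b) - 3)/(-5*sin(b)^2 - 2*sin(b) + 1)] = (-30*sin(b) + 5*cos(b)^2 - 12)*cos(b)/(5*sin(b)^2 + 2*sin(b) - 1)^2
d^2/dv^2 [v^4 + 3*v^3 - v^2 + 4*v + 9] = 12*v^2 + 18*v - 2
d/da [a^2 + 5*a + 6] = 2*a + 5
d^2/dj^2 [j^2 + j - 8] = 2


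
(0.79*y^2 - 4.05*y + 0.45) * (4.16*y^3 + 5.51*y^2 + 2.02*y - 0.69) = 3.2864*y^5 - 12.4951*y^4 - 18.8477*y^3 - 6.2466*y^2 + 3.7035*y - 0.3105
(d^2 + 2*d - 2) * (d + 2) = d^3 + 4*d^2 + 2*d - 4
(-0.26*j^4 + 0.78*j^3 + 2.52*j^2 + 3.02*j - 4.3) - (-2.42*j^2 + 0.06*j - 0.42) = -0.26*j^4 + 0.78*j^3 + 4.94*j^2 + 2.96*j - 3.88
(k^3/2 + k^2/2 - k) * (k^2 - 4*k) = k^5/2 - 3*k^4/2 - 3*k^3 + 4*k^2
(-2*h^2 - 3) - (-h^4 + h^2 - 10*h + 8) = h^4 - 3*h^2 + 10*h - 11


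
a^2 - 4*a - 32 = (a - 8)*(a + 4)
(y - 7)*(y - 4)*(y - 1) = y^3 - 12*y^2 + 39*y - 28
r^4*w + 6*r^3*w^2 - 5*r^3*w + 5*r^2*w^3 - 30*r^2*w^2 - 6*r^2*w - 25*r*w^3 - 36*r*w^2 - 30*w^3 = (r - 6)*(r + w)*(r + 5*w)*(r*w + w)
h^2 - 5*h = h*(h - 5)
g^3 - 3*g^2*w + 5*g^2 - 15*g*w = g*(g + 5)*(g - 3*w)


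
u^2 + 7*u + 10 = (u + 2)*(u + 5)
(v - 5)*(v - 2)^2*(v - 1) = v^4 - 10*v^3 + 33*v^2 - 44*v + 20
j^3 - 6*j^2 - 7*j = j*(j - 7)*(j + 1)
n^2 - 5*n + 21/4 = (n - 7/2)*(n - 3/2)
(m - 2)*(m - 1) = m^2 - 3*m + 2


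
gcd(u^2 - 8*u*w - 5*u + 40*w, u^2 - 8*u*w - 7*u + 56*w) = u - 8*w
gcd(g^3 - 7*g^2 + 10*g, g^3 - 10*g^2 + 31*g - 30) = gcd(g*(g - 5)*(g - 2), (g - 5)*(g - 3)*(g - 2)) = g^2 - 7*g + 10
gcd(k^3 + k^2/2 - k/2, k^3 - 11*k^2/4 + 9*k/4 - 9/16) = k - 1/2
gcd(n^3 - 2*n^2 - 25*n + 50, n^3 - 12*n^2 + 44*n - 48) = n - 2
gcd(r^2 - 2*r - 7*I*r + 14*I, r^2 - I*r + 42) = r - 7*I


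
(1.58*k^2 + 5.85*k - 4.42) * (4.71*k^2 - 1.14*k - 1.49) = 7.4418*k^4 + 25.7523*k^3 - 29.8414*k^2 - 3.6777*k + 6.5858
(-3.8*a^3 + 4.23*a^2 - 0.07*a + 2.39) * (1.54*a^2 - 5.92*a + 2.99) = -5.852*a^5 + 29.0102*a^4 - 36.5114*a^3 + 16.7427*a^2 - 14.3581*a + 7.1461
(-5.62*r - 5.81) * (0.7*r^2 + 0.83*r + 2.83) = -3.934*r^3 - 8.7316*r^2 - 20.7269*r - 16.4423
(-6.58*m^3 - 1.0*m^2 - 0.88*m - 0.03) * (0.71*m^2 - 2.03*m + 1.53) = -4.6718*m^5 + 12.6474*m^4 - 8.6622*m^3 + 0.2351*m^2 - 1.2855*m - 0.0459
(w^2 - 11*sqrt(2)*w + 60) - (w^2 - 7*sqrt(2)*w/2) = -15*sqrt(2)*w/2 + 60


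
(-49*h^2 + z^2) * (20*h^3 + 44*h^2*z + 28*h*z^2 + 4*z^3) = -980*h^5 - 2156*h^4*z - 1352*h^3*z^2 - 152*h^2*z^3 + 28*h*z^4 + 4*z^5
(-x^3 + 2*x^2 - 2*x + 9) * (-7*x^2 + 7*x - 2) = 7*x^5 - 21*x^4 + 30*x^3 - 81*x^2 + 67*x - 18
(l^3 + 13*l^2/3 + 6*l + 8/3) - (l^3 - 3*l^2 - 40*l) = 22*l^2/3 + 46*l + 8/3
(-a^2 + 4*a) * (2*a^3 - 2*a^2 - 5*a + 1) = -2*a^5 + 10*a^4 - 3*a^3 - 21*a^2 + 4*a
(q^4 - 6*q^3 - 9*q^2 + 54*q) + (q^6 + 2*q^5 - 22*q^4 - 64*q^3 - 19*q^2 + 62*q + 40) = q^6 + 2*q^5 - 21*q^4 - 70*q^3 - 28*q^2 + 116*q + 40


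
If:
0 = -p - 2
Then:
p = -2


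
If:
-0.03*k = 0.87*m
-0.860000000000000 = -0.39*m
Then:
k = -63.95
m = 2.21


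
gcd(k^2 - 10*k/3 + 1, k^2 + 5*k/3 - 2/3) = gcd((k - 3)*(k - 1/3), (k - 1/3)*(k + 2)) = k - 1/3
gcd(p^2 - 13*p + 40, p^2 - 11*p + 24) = p - 8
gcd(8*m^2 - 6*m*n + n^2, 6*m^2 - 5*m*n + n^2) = 2*m - n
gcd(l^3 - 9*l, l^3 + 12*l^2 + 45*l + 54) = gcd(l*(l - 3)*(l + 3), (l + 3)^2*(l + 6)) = l + 3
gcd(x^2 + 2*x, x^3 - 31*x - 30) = 1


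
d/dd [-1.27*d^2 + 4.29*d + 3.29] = 4.29 - 2.54*d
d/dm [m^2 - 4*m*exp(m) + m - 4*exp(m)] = -4*m*exp(m) + 2*m - 8*exp(m) + 1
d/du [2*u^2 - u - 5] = 4*u - 1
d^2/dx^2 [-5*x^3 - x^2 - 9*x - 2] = -30*x - 2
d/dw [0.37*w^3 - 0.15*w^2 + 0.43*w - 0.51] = 1.11*w^2 - 0.3*w + 0.43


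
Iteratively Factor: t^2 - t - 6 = (t + 2)*(t - 3)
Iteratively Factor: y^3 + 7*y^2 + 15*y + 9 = (y + 1)*(y^2 + 6*y + 9) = (y + 1)*(y + 3)*(y + 3)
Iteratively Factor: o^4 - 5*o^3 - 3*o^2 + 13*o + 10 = (o - 2)*(o^3 - 3*o^2 - 9*o - 5) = (o - 2)*(o + 1)*(o^2 - 4*o - 5) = (o - 5)*(o - 2)*(o + 1)*(o + 1)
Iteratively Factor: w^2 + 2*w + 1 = (w + 1)*(w + 1)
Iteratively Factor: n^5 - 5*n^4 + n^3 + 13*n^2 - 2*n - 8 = (n - 2)*(n^4 - 3*n^3 - 5*n^2 + 3*n + 4) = (n - 2)*(n - 1)*(n^3 - 2*n^2 - 7*n - 4) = (n - 4)*(n - 2)*(n - 1)*(n^2 + 2*n + 1) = (n - 4)*(n - 2)*(n - 1)*(n + 1)*(n + 1)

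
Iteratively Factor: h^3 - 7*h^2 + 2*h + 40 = (h - 4)*(h^2 - 3*h - 10) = (h - 4)*(h + 2)*(h - 5)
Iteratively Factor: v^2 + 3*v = (v + 3)*(v)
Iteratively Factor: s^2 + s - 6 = (s - 2)*(s + 3)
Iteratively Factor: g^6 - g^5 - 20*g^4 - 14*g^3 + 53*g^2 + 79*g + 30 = (g + 1)*(g^5 - 2*g^4 - 18*g^3 + 4*g^2 + 49*g + 30) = (g + 1)^2*(g^4 - 3*g^3 - 15*g^2 + 19*g + 30) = (g + 1)^2*(g + 3)*(g^3 - 6*g^2 + 3*g + 10) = (g + 1)^3*(g + 3)*(g^2 - 7*g + 10) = (g - 2)*(g + 1)^3*(g + 3)*(g - 5)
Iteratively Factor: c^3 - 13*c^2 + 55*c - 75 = (c - 5)*(c^2 - 8*c + 15) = (c - 5)*(c - 3)*(c - 5)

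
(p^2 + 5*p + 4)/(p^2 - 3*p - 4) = (p + 4)/(p - 4)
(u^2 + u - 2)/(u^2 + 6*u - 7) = (u + 2)/(u + 7)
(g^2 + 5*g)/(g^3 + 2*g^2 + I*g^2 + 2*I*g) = (g + 5)/(g^2 + g*(2 + I) + 2*I)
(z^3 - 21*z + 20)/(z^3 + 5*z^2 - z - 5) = (z - 4)/(z + 1)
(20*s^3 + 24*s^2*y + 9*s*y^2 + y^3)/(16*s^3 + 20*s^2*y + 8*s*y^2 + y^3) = (5*s + y)/(4*s + y)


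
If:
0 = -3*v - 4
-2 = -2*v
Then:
No Solution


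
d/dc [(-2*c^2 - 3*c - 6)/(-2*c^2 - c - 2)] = 4*c*(-c - 4)/(4*c^4 + 4*c^3 + 9*c^2 + 4*c + 4)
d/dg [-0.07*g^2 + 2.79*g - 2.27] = 2.79 - 0.14*g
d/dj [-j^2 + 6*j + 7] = 6 - 2*j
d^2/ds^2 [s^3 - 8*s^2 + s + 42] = 6*s - 16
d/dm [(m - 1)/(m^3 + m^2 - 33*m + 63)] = 2*(-m^2 - 2*m - 5)/(m^5 + 5*m^4 - 50*m^3 - 90*m^2 + 945*m - 1323)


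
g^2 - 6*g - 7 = (g - 7)*(g + 1)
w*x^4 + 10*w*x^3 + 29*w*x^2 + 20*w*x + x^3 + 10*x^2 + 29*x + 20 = (x + 1)*(x + 4)*(x + 5)*(w*x + 1)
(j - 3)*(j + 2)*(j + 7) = j^3 + 6*j^2 - 13*j - 42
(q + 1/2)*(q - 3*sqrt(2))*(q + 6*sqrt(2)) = q^3 + q^2/2 + 3*sqrt(2)*q^2 - 36*q + 3*sqrt(2)*q/2 - 18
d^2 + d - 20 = (d - 4)*(d + 5)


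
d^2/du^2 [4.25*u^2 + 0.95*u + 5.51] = 8.50000000000000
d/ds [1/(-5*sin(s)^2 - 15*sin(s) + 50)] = (2*sin(s) + 3)*cos(s)/(5*(sin(s)^2 + 3*sin(s) - 10)^2)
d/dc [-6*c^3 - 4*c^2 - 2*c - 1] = -18*c^2 - 8*c - 2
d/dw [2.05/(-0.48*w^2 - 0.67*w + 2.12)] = (1.968*w + 1.3735)/(0.48*w^2 + 0.67*w - 2.12)^2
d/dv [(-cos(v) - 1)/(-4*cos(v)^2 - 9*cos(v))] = (4*sin(v) + 9*sin(v)/cos(v)^2 + 8*tan(v))/(4*cos(v) + 9)^2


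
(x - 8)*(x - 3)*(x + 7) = x^3 - 4*x^2 - 53*x + 168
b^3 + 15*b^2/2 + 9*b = b*(b + 3/2)*(b + 6)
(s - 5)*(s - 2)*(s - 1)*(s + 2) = s^4 - 6*s^3 + s^2 + 24*s - 20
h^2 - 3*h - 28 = (h - 7)*(h + 4)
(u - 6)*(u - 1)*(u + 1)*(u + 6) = u^4 - 37*u^2 + 36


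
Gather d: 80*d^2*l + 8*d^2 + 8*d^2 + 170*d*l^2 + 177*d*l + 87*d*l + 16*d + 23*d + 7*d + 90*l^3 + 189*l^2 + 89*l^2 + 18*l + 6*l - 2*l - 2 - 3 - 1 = d^2*(80*l + 16) + d*(170*l^2 + 264*l + 46) + 90*l^3 + 278*l^2 + 22*l - 6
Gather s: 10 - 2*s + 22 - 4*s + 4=36 - 6*s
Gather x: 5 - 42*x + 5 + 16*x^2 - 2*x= 16*x^2 - 44*x + 10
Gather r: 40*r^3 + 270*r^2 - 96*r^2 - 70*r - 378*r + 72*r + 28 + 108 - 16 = 40*r^3 + 174*r^2 - 376*r + 120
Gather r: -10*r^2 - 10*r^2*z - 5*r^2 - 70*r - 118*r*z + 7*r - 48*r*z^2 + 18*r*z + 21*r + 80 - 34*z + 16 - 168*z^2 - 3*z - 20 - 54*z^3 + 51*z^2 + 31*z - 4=r^2*(-10*z - 15) + r*(-48*z^2 - 100*z - 42) - 54*z^3 - 117*z^2 - 6*z + 72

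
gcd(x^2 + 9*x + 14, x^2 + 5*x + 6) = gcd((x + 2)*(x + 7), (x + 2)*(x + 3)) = x + 2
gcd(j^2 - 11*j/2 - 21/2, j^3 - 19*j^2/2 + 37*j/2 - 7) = j - 7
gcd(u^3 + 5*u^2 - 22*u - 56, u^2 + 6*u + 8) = u + 2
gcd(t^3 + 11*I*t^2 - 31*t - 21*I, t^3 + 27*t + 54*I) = t + 3*I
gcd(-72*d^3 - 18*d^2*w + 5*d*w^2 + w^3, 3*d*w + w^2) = 3*d + w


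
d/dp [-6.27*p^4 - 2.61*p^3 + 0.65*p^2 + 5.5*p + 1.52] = -25.08*p^3 - 7.83*p^2 + 1.3*p + 5.5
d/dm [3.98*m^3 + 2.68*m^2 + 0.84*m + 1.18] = 11.94*m^2 + 5.36*m + 0.84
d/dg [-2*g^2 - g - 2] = -4*g - 1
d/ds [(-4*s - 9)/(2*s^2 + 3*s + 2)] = (8*s^2 + 36*s + 19)/(4*s^4 + 12*s^3 + 17*s^2 + 12*s + 4)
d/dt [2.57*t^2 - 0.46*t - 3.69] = 5.14*t - 0.46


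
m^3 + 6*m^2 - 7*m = m*(m - 1)*(m + 7)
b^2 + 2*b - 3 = (b - 1)*(b + 3)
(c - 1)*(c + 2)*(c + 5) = c^3 + 6*c^2 + 3*c - 10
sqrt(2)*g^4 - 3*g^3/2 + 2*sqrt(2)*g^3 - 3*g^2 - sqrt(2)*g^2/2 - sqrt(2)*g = g*(g + 2)*(g - sqrt(2))*(sqrt(2)*g + 1/2)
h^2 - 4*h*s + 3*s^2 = (h - 3*s)*(h - s)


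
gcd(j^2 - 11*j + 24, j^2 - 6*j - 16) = j - 8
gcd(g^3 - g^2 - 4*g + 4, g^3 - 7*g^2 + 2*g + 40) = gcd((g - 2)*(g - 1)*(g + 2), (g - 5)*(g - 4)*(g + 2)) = g + 2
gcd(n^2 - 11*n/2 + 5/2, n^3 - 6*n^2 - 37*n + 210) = n - 5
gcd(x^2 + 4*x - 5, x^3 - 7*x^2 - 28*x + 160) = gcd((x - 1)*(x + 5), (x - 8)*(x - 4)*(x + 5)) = x + 5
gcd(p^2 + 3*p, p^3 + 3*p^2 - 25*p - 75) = p + 3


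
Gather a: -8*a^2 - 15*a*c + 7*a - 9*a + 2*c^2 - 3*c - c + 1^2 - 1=-8*a^2 + a*(-15*c - 2) + 2*c^2 - 4*c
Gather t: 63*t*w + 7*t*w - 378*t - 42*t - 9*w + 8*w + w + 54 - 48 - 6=t*(70*w - 420)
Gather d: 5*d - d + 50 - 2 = 4*d + 48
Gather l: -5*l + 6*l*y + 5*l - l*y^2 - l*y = l*(-y^2 + 5*y)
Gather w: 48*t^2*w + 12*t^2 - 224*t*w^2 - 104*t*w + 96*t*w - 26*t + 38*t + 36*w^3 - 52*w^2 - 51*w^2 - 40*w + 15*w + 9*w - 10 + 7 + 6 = 12*t^2 + 12*t + 36*w^3 + w^2*(-224*t - 103) + w*(48*t^2 - 8*t - 16) + 3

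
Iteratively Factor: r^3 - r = (r + 1)*(r^2 - r) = r*(r + 1)*(r - 1)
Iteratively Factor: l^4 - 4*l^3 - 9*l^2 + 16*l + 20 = (l - 2)*(l^3 - 2*l^2 - 13*l - 10) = (l - 2)*(l + 1)*(l^2 - 3*l - 10) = (l - 5)*(l - 2)*(l + 1)*(l + 2)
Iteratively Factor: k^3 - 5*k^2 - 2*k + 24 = (k + 2)*(k^2 - 7*k + 12) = (k - 4)*(k + 2)*(k - 3)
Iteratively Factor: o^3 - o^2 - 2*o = (o)*(o^2 - o - 2) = o*(o - 2)*(o + 1)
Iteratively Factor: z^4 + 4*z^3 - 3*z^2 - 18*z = (z)*(z^3 + 4*z^2 - 3*z - 18) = z*(z + 3)*(z^2 + z - 6) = z*(z + 3)^2*(z - 2)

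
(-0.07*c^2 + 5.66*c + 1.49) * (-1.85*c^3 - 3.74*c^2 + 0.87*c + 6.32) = 0.1295*c^5 - 10.2092*c^4 - 23.9858*c^3 - 1.0908*c^2 + 37.0675*c + 9.4168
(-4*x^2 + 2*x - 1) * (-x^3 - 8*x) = 4*x^5 - 2*x^4 + 33*x^3 - 16*x^2 + 8*x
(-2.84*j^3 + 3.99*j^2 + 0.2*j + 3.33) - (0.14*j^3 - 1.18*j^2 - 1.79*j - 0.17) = -2.98*j^3 + 5.17*j^2 + 1.99*j + 3.5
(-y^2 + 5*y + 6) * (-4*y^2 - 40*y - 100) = 4*y^4 + 20*y^3 - 124*y^2 - 740*y - 600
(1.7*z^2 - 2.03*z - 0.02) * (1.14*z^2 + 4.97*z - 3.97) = 1.938*z^4 + 6.1348*z^3 - 16.8609*z^2 + 7.9597*z + 0.0794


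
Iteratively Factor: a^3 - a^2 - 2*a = (a)*(a^2 - a - 2) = a*(a - 2)*(a + 1)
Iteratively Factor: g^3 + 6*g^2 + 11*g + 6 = (g + 1)*(g^2 + 5*g + 6) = (g + 1)*(g + 2)*(g + 3)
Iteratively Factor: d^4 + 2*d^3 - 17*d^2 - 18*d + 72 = (d - 3)*(d^3 + 5*d^2 - 2*d - 24) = (d - 3)*(d + 4)*(d^2 + d - 6) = (d - 3)*(d + 3)*(d + 4)*(d - 2)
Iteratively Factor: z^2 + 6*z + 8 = (z + 4)*(z + 2)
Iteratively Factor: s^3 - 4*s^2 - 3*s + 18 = (s - 3)*(s^2 - s - 6) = (s - 3)^2*(s + 2)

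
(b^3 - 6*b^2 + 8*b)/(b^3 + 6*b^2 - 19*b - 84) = b*(b - 2)/(b^2 + 10*b + 21)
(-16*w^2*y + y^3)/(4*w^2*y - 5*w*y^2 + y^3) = (4*w + y)/(-w + y)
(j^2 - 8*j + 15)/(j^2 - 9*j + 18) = (j - 5)/(j - 6)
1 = 1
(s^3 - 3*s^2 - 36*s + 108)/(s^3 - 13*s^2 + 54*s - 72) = (s + 6)/(s - 4)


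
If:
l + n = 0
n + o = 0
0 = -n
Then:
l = 0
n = 0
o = 0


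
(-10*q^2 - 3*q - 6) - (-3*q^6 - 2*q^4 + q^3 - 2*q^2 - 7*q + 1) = 3*q^6 + 2*q^4 - q^3 - 8*q^2 + 4*q - 7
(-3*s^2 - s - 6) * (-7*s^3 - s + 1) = 21*s^5 + 7*s^4 + 45*s^3 - 2*s^2 + 5*s - 6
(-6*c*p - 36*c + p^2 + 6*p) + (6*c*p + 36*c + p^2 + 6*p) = 2*p^2 + 12*p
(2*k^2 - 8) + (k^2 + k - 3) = 3*k^2 + k - 11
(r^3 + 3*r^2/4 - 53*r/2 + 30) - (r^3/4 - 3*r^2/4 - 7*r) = 3*r^3/4 + 3*r^2/2 - 39*r/2 + 30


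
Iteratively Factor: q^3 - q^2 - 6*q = (q)*(q^2 - q - 6) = q*(q + 2)*(q - 3)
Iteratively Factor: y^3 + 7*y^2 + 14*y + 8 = (y + 2)*(y^2 + 5*y + 4) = (y + 2)*(y + 4)*(y + 1)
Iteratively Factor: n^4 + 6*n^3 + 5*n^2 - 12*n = (n)*(n^3 + 6*n^2 + 5*n - 12) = n*(n - 1)*(n^2 + 7*n + 12) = n*(n - 1)*(n + 4)*(n + 3)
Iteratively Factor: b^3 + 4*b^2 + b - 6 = (b - 1)*(b^2 + 5*b + 6) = (b - 1)*(b + 3)*(b + 2)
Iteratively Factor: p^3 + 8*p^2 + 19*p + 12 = (p + 1)*(p^2 + 7*p + 12) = (p + 1)*(p + 3)*(p + 4)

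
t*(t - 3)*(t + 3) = t^3 - 9*t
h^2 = h^2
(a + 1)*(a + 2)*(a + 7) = a^3 + 10*a^2 + 23*a + 14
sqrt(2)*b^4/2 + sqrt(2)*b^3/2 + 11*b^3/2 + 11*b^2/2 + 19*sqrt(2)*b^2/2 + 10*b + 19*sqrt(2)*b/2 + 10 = (b + 1)*(b + 2*sqrt(2))*(b + 5*sqrt(2)/2)*(sqrt(2)*b/2 + 1)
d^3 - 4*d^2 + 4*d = d*(d - 2)^2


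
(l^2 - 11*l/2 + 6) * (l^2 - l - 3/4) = l^4 - 13*l^3/2 + 43*l^2/4 - 15*l/8 - 9/2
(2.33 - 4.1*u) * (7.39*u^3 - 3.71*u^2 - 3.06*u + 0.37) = -30.299*u^4 + 32.4297*u^3 + 3.9017*u^2 - 8.6468*u + 0.8621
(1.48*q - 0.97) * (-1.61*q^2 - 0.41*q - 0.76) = -2.3828*q^3 + 0.9549*q^2 - 0.7271*q + 0.7372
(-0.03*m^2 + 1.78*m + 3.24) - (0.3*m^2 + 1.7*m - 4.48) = -0.33*m^2 + 0.0800000000000001*m + 7.72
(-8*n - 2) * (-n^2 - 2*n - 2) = 8*n^3 + 18*n^2 + 20*n + 4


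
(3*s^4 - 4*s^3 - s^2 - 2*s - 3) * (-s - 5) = -3*s^5 - 11*s^4 + 21*s^3 + 7*s^2 + 13*s + 15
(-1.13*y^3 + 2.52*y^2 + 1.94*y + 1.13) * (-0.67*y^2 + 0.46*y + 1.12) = 0.7571*y^5 - 2.2082*y^4 - 1.4062*y^3 + 2.9577*y^2 + 2.6926*y + 1.2656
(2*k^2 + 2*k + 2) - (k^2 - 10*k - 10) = k^2 + 12*k + 12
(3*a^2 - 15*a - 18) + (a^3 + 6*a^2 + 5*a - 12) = a^3 + 9*a^2 - 10*a - 30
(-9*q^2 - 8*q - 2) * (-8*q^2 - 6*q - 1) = 72*q^4 + 118*q^3 + 73*q^2 + 20*q + 2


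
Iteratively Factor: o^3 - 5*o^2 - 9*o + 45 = (o + 3)*(o^2 - 8*o + 15) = (o - 3)*(o + 3)*(o - 5)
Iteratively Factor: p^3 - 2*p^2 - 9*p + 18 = (p - 3)*(p^2 + p - 6) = (p - 3)*(p + 3)*(p - 2)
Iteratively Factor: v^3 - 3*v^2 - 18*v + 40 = (v + 4)*(v^2 - 7*v + 10) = (v - 2)*(v + 4)*(v - 5)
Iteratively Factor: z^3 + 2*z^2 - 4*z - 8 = (z + 2)*(z^2 - 4) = (z + 2)^2*(z - 2)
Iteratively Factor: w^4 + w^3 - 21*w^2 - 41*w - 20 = (w + 4)*(w^3 - 3*w^2 - 9*w - 5) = (w + 1)*(w + 4)*(w^2 - 4*w - 5) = (w - 5)*(w + 1)*(w + 4)*(w + 1)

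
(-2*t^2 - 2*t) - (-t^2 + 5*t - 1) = -t^2 - 7*t + 1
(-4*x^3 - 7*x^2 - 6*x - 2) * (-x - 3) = 4*x^4 + 19*x^3 + 27*x^2 + 20*x + 6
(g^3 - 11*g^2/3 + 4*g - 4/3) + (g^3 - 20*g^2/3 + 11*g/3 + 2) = 2*g^3 - 31*g^2/3 + 23*g/3 + 2/3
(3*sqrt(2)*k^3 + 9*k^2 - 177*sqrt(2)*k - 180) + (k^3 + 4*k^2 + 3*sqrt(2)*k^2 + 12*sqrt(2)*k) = k^3 + 3*sqrt(2)*k^3 + 3*sqrt(2)*k^2 + 13*k^2 - 165*sqrt(2)*k - 180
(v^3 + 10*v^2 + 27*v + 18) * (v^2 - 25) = v^5 + 10*v^4 + 2*v^3 - 232*v^2 - 675*v - 450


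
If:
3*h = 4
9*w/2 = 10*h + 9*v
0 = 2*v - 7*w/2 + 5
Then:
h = 4/3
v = -29/27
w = 22/27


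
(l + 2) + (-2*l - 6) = -l - 4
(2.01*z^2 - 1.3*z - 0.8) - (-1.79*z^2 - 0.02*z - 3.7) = 3.8*z^2 - 1.28*z + 2.9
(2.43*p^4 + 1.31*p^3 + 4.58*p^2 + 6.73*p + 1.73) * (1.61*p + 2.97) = 3.9123*p^5 + 9.3262*p^4 + 11.2645*p^3 + 24.4379*p^2 + 22.7734*p + 5.1381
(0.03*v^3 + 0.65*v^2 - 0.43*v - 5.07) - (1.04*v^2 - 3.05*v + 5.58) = 0.03*v^3 - 0.39*v^2 + 2.62*v - 10.65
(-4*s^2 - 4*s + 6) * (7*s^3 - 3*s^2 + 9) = -28*s^5 - 16*s^4 + 54*s^3 - 54*s^2 - 36*s + 54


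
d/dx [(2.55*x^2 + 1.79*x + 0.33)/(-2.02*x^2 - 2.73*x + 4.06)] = (-3.3457*x^2 + 22.0392*x + 8.1683)/(4.0804*x^4 + 11.0292*x^3 - 8.9495*x^2 - 22.1676*x + 16.4836)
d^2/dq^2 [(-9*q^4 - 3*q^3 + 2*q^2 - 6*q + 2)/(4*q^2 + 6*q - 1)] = 2*(-144*q^6 - 648*q^5 - 864*q^4 + 168*q^3 + 120*q^2 + 63*q + 46)/(64*q^6 + 288*q^5 + 384*q^4 + 72*q^3 - 96*q^2 + 18*q - 1)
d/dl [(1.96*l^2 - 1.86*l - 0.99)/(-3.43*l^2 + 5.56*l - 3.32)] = (4.5178*l^2 - 19.8058*l + 11.6796)/(11.7649*l^4 - 38.1416*l^3 + 53.6888*l^2 - 36.9184*l + 11.0224)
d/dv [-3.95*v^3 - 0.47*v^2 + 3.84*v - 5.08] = -11.85*v^2 - 0.94*v + 3.84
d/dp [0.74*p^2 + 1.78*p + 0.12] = 1.48*p + 1.78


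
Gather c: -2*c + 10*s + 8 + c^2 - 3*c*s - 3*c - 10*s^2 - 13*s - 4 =c^2 + c*(-3*s - 5) - 10*s^2 - 3*s + 4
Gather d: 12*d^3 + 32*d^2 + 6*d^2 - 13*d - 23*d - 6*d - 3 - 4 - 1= 12*d^3 + 38*d^2 - 42*d - 8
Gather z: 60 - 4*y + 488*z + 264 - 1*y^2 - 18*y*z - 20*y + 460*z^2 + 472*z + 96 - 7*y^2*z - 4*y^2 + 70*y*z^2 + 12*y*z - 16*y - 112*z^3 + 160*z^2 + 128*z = -5*y^2 - 40*y - 112*z^3 + z^2*(70*y + 620) + z*(-7*y^2 - 6*y + 1088) + 420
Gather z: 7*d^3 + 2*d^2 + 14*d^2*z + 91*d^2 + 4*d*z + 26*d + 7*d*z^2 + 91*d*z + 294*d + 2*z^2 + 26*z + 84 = 7*d^3 + 93*d^2 + 320*d + z^2*(7*d + 2) + z*(14*d^2 + 95*d + 26) + 84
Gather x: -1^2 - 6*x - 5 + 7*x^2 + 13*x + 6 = 7*x^2 + 7*x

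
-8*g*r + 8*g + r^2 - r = (-8*g + r)*(r - 1)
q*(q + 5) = q^2 + 5*q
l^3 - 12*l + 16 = (l - 2)^2*(l + 4)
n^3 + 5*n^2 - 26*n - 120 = (n - 5)*(n + 4)*(n + 6)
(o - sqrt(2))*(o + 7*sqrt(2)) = o^2 + 6*sqrt(2)*o - 14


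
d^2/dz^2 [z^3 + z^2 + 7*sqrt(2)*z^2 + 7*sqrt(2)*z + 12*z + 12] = 6*z + 2 + 14*sqrt(2)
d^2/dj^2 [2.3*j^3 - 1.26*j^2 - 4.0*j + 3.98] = 13.8*j - 2.52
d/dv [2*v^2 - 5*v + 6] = 4*v - 5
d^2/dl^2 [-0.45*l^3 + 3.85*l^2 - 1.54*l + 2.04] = 7.7 - 2.7*l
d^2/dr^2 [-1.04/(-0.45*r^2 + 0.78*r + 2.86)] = (0.4212*r^2 - 0.73008*r - 1.04*(0.9*r - 0.78)*(1.8*r - 1.56) - 2.67696)/(-0.45*r^2 + 0.78*r + 2.86)^3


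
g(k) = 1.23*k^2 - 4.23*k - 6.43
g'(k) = 2.46*k - 4.23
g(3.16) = -7.51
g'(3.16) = 3.54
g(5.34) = 6.06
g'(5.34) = 8.91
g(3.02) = -7.99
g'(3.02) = 3.20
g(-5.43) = 52.81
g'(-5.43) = -17.59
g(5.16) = 4.49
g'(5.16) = 8.46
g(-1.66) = 3.98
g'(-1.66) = -8.31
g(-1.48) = 2.52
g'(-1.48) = -7.87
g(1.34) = -9.89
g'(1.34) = -0.93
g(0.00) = -6.43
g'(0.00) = -4.23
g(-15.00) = 333.77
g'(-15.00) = -41.13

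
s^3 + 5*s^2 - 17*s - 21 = (s - 3)*(s + 1)*(s + 7)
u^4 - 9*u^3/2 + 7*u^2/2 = u^2*(u - 7/2)*(u - 1)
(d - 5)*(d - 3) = d^2 - 8*d + 15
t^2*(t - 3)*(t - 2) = t^4 - 5*t^3 + 6*t^2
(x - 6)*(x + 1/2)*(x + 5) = x^3 - x^2/2 - 61*x/2 - 15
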